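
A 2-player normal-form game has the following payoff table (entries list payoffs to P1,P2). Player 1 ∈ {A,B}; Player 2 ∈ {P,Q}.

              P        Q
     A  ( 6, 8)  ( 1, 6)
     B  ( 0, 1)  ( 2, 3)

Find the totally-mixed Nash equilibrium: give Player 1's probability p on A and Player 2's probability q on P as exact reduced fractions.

P1 mixes 1/2 on A; P2 mixes 1/7 on P

P1 indiff ⇒ q·6+(1-q)·1 = q·0+(1-q)·2 ⇒ q(6) = (1-q)(1) ⇒ q = 1/7
P2 indiff ⇒ p·8+(1-p)·1 = p·6+(1-p)·3 ⇒ p(2) = (1-p)(2) ⇒ p = 1/2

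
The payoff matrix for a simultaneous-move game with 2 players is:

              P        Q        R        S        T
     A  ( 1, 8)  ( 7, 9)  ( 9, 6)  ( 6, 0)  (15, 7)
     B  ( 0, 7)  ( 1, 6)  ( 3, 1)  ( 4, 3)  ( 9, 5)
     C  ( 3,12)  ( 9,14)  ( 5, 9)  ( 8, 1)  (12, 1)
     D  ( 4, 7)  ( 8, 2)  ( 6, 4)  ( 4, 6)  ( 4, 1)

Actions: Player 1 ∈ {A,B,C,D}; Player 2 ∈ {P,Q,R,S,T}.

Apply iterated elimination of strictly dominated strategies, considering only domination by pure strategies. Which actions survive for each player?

P1 drop B (A beats it: P:1>0 Q:7>1 R:9>3 S:6>4 T:15>9)
P2 drop R (P beats it: A:8>6 C:12>9 D:7>4)
P2 drop S (P beats it: A:8>0 C:12>1 D:7>6)
P2 drop T (P beats it: A:8>7 C:12>1 D:7>1)
P1 drop A (C beats it: P:3>1 Q:9>7)
P1→{C,D} P2→{P,Q}

Survivors P1:{C,D} P2:{P,Q}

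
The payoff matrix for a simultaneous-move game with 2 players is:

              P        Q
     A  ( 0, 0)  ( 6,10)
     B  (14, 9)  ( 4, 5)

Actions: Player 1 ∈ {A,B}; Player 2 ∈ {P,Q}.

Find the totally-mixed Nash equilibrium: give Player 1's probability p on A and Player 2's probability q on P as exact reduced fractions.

p=2/7, q=1/8

P1 indiff ⇒ q·0+(1-q)·6 = q·14+(1-q)·4 ⇒ q(-14) = (1-q)(-2) ⇒ q = 1/8
P2 indiff ⇒ p·0+(1-p)·9 = p·10+(1-p)·5 ⇒ p(-10) = (1-p)(-4) ⇒ p = 2/7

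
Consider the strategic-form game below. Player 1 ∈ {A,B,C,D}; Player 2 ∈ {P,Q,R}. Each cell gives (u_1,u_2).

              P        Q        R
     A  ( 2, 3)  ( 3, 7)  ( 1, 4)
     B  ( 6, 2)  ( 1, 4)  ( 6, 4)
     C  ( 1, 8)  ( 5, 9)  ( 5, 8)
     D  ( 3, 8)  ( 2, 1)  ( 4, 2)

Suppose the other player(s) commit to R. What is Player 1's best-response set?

u_1(A vs R) = 1
u_1(B vs R) = 6
u_1(C vs R) = 5
u_1(D vs R) = 4
max payoff 6 at {B}

BR_1 = {B}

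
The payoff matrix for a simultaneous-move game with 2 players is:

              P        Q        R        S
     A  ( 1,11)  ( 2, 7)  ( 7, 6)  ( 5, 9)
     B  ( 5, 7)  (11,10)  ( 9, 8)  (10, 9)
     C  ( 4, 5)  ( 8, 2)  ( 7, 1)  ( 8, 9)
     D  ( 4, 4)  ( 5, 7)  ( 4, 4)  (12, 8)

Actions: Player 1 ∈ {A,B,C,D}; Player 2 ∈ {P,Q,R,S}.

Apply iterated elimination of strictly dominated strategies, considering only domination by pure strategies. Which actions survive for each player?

Remaining: P1:{B,D} P2:{Q,S}

P1 drop A (B beats it: P:5>1 Q:11>2 R:9>7 S:10>5)
P1 drop C (B beats it: P:5>4 Q:11>8 R:9>7 S:10>8)
P2 drop P (Q beats it: B:10>7 D:7>4)
P2 drop R (Q beats it: B:10>8 D:7>4)
P1→{B,D} P2→{Q,S}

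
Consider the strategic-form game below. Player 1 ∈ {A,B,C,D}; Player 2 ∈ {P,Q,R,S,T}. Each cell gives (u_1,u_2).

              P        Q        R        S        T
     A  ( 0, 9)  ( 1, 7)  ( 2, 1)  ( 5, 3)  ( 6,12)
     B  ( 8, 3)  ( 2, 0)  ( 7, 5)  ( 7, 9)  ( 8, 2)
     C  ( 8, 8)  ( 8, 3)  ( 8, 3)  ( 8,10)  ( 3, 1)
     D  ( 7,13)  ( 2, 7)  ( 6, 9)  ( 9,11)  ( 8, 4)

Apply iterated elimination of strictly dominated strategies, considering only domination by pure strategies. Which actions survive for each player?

IESDS → P1:{B,C,D} P2:{P,S}

P1 drop A (B beats it: P:8>0 Q:2>1 R:7>2 S:7>5 T:8>6)
P2 drop Q (P beats it: B:3>0 C:8>3 D:13>7)
P2 drop R (S beats it: B:9>5 C:10>3 D:11>9)
P2 drop T (P beats it: B:3>2 C:8>1 D:13>4)
P1→{B,C,D} P2→{P,S}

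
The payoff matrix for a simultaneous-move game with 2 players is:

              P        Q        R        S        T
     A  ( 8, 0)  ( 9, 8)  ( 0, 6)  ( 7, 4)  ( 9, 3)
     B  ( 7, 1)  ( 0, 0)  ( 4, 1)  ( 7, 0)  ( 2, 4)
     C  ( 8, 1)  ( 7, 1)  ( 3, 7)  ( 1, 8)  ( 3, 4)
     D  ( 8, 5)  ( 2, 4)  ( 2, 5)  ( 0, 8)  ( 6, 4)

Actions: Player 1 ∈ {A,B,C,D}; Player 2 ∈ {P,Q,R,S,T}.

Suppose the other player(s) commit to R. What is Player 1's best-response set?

u_1(A vs R) = 0
u_1(B vs R) = 4
u_1(C vs R) = 3
u_1(D vs R) = 2
max payoff 4 at {B}

argmax u_1 = {B}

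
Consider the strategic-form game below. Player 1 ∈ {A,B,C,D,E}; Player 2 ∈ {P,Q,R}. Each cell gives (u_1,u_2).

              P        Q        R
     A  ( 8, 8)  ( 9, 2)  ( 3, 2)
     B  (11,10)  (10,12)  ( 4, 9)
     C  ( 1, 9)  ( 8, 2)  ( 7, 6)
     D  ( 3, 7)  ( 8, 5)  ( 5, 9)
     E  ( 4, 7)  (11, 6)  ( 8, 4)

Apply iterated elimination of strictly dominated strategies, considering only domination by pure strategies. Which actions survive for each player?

Remaining: P1:{B,E} P2:{P,Q}

P1 drop A (B beats it: P:11>8 Q:10>9 R:4>3)
P1 drop C (E beats it: P:4>1 Q:11>8 R:8>7)
P1 drop D (E beats it: P:4>3 Q:11>8 R:8>5)
P2 drop R (P beats it: B:10>9 E:7>4)
P1→{B,E} P2→{P,Q}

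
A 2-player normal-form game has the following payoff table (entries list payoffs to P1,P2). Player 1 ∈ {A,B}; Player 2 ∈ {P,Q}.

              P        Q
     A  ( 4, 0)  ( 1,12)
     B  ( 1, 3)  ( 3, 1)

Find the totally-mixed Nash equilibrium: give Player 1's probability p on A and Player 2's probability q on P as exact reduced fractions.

P1 mixes 1/7 on A; P2 mixes 2/5 on P

P1 indiff ⇒ q·4+(1-q)·1 = q·1+(1-q)·3 ⇒ q(3) = (1-q)(2) ⇒ q = 2/5
P2 indiff ⇒ p·0+(1-p)·3 = p·12+(1-p)·1 ⇒ p(-12) = (1-p)(-2) ⇒ p = 1/7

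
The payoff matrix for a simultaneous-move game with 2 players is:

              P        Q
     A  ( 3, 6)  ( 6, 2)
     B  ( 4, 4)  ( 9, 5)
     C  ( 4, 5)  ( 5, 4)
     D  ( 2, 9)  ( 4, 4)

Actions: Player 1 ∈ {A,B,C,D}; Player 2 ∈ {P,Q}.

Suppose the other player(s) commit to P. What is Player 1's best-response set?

argmax u_1 = {B,C}

u_1(A vs P) = 3
u_1(B vs P) = 4
u_1(C vs P) = 4
u_1(D vs P) = 2
max payoff 4 at {B,C}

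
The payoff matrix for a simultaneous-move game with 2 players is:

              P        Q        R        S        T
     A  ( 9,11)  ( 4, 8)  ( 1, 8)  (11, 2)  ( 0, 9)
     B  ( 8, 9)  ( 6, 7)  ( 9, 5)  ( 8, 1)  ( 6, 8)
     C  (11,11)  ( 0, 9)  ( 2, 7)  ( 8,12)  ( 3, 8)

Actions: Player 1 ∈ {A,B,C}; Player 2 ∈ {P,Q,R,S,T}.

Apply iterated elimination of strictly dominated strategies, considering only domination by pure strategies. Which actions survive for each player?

P2 drop Q (P beats it: A:11>8 B:9>7 C:11>9)
P2 drop R (P beats it: A:11>8 B:9>5 C:11>7)
P2 drop T (P beats it: A:11>9 B:9>8 C:11>8)
P1 drop B (A beats it: P:9>8 S:11>8)
P1→{A,C} P2→{P,S}

IESDS → P1:{A,C} P2:{P,S}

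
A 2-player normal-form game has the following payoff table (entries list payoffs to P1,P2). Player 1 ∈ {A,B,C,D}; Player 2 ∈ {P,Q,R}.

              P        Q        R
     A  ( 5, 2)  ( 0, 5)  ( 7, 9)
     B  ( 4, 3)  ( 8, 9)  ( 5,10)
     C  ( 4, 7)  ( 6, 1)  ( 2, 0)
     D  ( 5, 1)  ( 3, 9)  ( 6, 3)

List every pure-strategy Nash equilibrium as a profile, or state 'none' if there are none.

Nash profiles: (A,R)

(A,P): not NE [P2→R gives 9>2]
(A,Q): not NE [P1→B gives 8>0; P2→R gives 9>5]
(A,R): NE
(B,P): not NE [P1→D gives 5>4; P2→R gives 10>3]
(B,Q): not NE [P2→R gives 10>9]
(B,R): not NE [P1→A gives 7>5]
(C,P): not NE [P1→D gives 5>4]
(C,Q): not NE [P1→B gives 8>6; P2→P gives 7>1]
(C,R): not NE [P1→A gives 7>2; P2→P gives 7>0]
(D,P): not NE [P2→Q gives 9>1]
(D,Q): not NE [P1→B gives 8>3]
(D,R): not NE [P1→A gives 7>6; P2→Q gives 9>3]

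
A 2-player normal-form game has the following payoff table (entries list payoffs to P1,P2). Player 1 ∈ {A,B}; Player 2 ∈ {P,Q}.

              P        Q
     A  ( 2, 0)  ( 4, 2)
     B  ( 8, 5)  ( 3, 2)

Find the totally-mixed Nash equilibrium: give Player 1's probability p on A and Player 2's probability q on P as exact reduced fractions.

P1 indiff ⇒ q·2+(1-q)·4 = q·8+(1-q)·3 ⇒ q(-6) = (1-q)(-1) ⇒ q = 1/7
P2 indiff ⇒ p·0+(1-p)·5 = p·2+(1-p)·2 ⇒ p(-2) = (1-p)(-3) ⇒ p = 3/5

P1 mixes 3/5 on A; P2 mixes 1/7 on P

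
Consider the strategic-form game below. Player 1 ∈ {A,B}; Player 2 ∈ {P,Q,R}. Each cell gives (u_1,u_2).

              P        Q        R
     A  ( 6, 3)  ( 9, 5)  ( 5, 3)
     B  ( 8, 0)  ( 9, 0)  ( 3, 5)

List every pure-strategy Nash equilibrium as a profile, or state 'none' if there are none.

(A,P): not NE [P1→B gives 8>6; P2→Q gives 5>3]
(A,Q): NE
(A,R): not NE [P2→Q gives 5>3]
(B,P): not NE [P2→R gives 5>0]
(B,Q): not NE [P2→R gives 5>0]
(B,R): not NE [P1→A gives 5>3]

NE set: (A,Q)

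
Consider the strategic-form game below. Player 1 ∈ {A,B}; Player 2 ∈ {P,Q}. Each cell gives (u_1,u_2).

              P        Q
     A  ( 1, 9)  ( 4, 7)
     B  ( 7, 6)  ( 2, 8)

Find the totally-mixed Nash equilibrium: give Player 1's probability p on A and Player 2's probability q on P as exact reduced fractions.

(p,q) = (1/2, 1/4)

P1 indiff ⇒ q·1+(1-q)·4 = q·7+(1-q)·2 ⇒ q(-6) = (1-q)(-2) ⇒ q = 1/4
P2 indiff ⇒ p·9+(1-p)·6 = p·7+(1-p)·8 ⇒ p(2) = (1-p)(2) ⇒ p = 1/2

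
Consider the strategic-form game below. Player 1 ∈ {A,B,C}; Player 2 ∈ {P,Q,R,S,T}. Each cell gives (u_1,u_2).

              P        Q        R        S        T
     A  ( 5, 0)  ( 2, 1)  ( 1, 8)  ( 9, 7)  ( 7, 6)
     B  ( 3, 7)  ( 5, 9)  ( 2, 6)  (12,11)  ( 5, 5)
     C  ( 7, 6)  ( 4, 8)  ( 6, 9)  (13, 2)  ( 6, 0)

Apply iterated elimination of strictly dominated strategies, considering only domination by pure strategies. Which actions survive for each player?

P2 drop P (Q beats it: A:1>0 B:9>7 C:8>6)
P2 drop T (R beats it: A:8>6 B:6>5 C:9>0)
P1 drop A (B beats it: Q:5>2 R:2>1 S:12>9)
P1→{B,C} P2→{Q,R,S}

Survivors P1:{B,C} P2:{Q,R,S}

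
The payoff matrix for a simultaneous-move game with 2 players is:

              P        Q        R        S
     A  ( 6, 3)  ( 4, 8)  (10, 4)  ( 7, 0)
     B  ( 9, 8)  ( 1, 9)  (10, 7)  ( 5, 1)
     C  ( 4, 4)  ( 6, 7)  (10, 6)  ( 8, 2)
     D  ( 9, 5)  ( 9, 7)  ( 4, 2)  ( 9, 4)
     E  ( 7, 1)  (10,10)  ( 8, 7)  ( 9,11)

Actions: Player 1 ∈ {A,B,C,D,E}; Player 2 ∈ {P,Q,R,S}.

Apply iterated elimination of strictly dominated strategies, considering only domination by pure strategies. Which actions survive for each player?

IESDS → P1:{D,E} P2:{Q,S}

P2 drop P (Q beats it: A:8>3 B:9>8 C:7>4 D:7>5 E:10>1)
P2 drop R (Q beats it: A:8>4 B:9>7 C:7>6 D:7>2 E:10>7)
P1 drop A (C beats it: Q:6>4 S:8>7)
P1 drop B (C beats it: Q:6>1 S:8>5)
P1 drop C (D beats it: Q:9>6 S:9>8)
P1→{D,E} P2→{Q,S}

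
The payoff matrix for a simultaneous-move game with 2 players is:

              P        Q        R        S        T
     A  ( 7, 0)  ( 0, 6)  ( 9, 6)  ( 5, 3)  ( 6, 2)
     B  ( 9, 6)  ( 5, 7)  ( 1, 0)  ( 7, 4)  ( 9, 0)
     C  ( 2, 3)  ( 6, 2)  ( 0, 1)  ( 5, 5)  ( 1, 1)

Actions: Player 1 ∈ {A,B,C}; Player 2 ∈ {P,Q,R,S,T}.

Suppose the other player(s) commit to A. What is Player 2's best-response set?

BR_2 = {Q,R}

u_2(P vs A) = 0
u_2(Q vs A) = 6
u_2(R vs A) = 6
u_2(S vs A) = 3
u_2(T vs A) = 2
max payoff 6 at {Q,R}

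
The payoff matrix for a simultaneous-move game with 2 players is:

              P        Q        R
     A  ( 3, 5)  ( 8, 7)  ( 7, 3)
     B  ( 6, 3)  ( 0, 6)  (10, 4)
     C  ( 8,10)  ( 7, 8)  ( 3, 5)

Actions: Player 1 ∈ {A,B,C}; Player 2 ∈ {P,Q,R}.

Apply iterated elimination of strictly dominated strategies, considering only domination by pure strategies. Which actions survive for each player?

Survivors P1:{A,C} P2:{P,Q}

P2 drop R (Q beats it: A:7>3 B:6>4 C:8>5)
P1 drop B (C beats it: P:8>6 Q:7>0)
P1→{A,C} P2→{P,Q}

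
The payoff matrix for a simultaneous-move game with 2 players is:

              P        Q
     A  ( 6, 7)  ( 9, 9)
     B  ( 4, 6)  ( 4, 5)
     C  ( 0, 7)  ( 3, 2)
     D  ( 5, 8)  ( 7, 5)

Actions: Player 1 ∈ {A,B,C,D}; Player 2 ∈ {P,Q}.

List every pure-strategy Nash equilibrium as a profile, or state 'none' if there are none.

(A,P): not NE [P2→Q gives 9>7]
(A,Q): NE
(B,P): not NE [P1→A gives 6>4]
(B,Q): not NE [P1→A gives 9>4; P2→P gives 6>5]
(C,P): not NE [P1→A gives 6>0]
(C,Q): not NE [P1→A gives 9>3; P2→P gives 7>2]
(D,P): not NE [P1→A gives 6>5]
(D,Q): not NE [P1→A gives 9>7; P2→P gives 8>5]

NE set: (A,Q)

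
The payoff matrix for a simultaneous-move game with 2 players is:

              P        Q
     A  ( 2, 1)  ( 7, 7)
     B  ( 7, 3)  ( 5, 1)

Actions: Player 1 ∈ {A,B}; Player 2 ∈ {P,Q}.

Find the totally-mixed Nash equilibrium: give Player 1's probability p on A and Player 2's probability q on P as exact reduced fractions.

(p,q) = (1/4, 2/7)

P1 indiff ⇒ q·2+(1-q)·7 = q·7+(1-q)·5 ⇒ q(-5) = (1-q)(-2) ⇒ q = 2/7
P2 indiff ⇒ p·1+(1-p)·3 = p·7+(1-p)·1 ⇒ p(-6) = (1-p)(-2) ⇒ p = 1/4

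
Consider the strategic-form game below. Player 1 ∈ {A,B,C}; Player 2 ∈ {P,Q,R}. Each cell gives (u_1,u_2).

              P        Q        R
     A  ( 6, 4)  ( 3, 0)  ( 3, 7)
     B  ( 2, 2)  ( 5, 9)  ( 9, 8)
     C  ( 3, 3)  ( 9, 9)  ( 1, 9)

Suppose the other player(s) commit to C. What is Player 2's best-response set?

argmax u_2 = {Q,R}

u_2(P vs C) = 3
u_2(Q vs C) = 9
u_2(R vs C) = 9
max payoff 9 at {Q,R}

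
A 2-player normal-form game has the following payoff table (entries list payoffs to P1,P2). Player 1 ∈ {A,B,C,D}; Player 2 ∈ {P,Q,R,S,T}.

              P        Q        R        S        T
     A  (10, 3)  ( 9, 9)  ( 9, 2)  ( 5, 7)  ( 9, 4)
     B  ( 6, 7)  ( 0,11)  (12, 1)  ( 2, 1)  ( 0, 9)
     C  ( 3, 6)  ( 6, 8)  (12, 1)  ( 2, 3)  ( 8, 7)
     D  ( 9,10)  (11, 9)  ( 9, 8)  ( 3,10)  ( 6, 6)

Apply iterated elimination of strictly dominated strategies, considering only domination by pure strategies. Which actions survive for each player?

Remaining: P1:{A,D} P2:{P,Q,S}

P2 drop R (P beats it: A:3>2 B:7>1 C:6>1 D:10>8)
P1 drop B (A beats it: P:10>6 Q:9>0 S:5>2 T:9>0)
P1 drop C (A beats it: P:10>3 Q:9>6 S:5>2 T:9>8)
P2 drop T (Q beats it: A:9>4 D:9>6)
P1→{A,D} P2→{P,Q,S}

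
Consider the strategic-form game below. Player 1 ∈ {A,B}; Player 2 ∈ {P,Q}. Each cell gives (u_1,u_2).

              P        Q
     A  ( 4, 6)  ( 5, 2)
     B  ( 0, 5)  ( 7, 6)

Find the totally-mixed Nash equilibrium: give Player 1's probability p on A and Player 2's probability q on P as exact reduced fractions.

(p,q) = (1/5, 1/3)

P1 indiff ⇒ q·4+(1-q)·5 = q·0+(1-q)·7 ⇒ q(4) = (1-q)(2) ⇒ q = 1/3
P2 indiff ⇒ p·6+(1-p)·5 = p·2+(1-p)·6 ⇒ p(4) = (1-p)(1) ⇒ p = 1/5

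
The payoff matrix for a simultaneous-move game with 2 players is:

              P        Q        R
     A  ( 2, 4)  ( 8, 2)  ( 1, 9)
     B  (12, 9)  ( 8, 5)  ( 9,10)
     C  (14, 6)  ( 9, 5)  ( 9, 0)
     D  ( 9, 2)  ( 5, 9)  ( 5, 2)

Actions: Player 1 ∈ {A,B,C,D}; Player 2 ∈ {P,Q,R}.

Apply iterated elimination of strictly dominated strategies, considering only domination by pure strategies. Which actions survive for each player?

Remaining: P1:{B,C} P2:{P,R}

P1 drop A (C beats it: P:14>2 Q:9>8 R:9>1)
P1 drop D (B beats it: P:12>9 Q:8>5 R:9>5)
P2 drop Q (P beats it: B:9>5 C:6>5)
P1→{B,C} P2→{P,R}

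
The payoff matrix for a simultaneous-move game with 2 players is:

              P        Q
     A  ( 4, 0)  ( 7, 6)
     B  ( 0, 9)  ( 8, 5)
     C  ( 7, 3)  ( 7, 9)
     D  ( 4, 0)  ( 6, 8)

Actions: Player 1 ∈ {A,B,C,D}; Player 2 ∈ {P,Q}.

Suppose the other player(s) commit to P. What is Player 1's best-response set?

u_1(A vs P) = 4
u_1(B vs P) = 0
u_1(C vs P) = 7
u_1(D vs P) = 4
max payoff 7 at {C}

argmax u_1 = {C}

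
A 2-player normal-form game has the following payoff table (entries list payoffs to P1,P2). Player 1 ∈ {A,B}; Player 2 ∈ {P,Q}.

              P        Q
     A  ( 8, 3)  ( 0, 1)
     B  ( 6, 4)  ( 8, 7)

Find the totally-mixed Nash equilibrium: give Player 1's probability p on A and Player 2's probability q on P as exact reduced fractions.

P1 indiff ⇒ q·8+(1-q)·0 = q·6+(1-q)·8 ⇒ q(2) = (1-q)(8) ⇒ q = 4/5
P2 indiff ⇒ p·3+(1-p)·4 = p·1+(1-p)·7 ⇒ p(2) = (1-p)(3) ⇒ p = 3/5

p=3/5, q=4/5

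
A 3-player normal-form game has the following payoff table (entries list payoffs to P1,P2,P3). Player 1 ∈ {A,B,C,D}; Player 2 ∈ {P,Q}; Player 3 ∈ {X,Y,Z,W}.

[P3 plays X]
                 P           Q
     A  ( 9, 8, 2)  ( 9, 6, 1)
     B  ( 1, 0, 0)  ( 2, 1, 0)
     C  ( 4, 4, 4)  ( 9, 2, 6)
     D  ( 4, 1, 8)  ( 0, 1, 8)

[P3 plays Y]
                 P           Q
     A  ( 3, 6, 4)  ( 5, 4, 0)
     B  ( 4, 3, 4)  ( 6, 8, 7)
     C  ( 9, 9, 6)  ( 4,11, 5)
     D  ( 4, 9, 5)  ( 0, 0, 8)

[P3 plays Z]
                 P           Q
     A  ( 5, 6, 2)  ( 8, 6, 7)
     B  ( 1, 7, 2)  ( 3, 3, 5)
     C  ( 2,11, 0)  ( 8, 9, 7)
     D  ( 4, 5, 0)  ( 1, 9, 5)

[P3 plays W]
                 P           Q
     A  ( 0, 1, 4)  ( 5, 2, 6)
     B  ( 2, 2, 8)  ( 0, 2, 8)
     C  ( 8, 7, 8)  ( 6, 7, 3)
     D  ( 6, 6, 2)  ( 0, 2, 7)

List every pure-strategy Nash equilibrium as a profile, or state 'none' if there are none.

PSNE = {(A,Q,Z), (C,P,W)}

(A,P,X): not NE [P3→W gives 4>2]
(A,P,Y): not NE [P1→C gives 9>3]
(A,P,Z): not NE [P3→W gives 4>2]
(A,P,W): not NE [P1→C gives 8>0; P2→Q gives 2>1]
(A,Q,X): not NE [P2→P gives 8>6; P3→Z gives 7>1]
(A,Q,Y): not NE [P1→B gives 6>5; P2→P gives 6>4; P3→Z gives 7>0]
(A,Q,Z): NE
(A,Q,W): not NE [P1→C gives 6>5; P3→Z gives 7>6]
(B,P,X): not NE [P1→A gives 9>1; P2→Q gives 1>0; P3→W gives 8>0]
(B,P,Y): not NE [P1→C gives 9>4; P2→Q gives 8>3; P3→W gives 8>4]
(B,P,Z): not NE [P1→A gives 5>1; P3→W gives 8>2]
(B,P,W): not NE [P1→C gives 8>2]
(B,Q,X): not NE [P1→C gives 9>2; P3→W gives 8>0]
(B,Q,Y): not NE [P3→W gives 8>7]
(B,Q,Z): not NE [P1→C gives 8>3; P2→P gives 7>3; P3→W gives 8>5]
(B,Q,W): not NE [P1→C gives 6>0]
(C,P,X): not NE [P1→A gives 9>4; P3→W gives 8>4]
(C,P,Y): not NE [P2→Q gives 11>9; P3→W gives 8>6]
(C,P,Z): not NE [P1→A gives 5>2; P3→W gives 8>0]
(C,P,W): NE
(C,Q,X): not NE [P2→P gives 4>2; P3→Z gives 7>6]
(C,Q,Y): not NE [P1→B gives 6>4; P3→Z gives 7>5]
(C,Q,Z): not NE [P2→P gives 11>9]
(C,Q,W): not NE [P3→Z gives 7>3]
(D,P,X): not NE [P1→A gives 9>4]
(D,P,Y): not NE [P1→C gives 9>4; P3→X gives 8>5]
(D,P,Z): not NE [P1→A gives 5>4; P2→Q gives 9>5; P3→X gives 8>0]
(D,P,W): not NE [P1→C gives 8>6; P3→X gives 8>2]
(D,Q,X): not NE [P1→C gives 9>0]
(D,Q,Y): not NE [P1→B gives 6>0; P2→P gives 9>0]
(D,Q,Z): not NE [P1→C gives 8>1; P3→Y gives 8>5]
(D,Q,W): not NE [P1→C gives 6>0; P2→P gives 6>2; P3→Y gives 8>7]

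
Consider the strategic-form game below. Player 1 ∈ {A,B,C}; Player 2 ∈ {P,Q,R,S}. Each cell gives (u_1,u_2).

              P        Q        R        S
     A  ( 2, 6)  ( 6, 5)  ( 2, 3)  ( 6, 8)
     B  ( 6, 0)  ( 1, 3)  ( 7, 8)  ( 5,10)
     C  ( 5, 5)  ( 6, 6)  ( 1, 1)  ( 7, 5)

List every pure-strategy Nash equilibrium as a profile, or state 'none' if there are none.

(A,P): not NE [P1→B gives 6>2; P2→S gives 8>6]
(A,Q): not NE [P2→S gives 8>5]
(A,R): not NE [P1→B gives 7>2; P2→S gives 8>3]
(A,S): not NE [P1→C gives 7>6]
(B,P): not NE [P2→S gives 10>0]
(B,Q): not NE [P1→C gives 6>1; P2→S gives 10>3]
(B,R): not NE [P2→S gives 10>8]
(B,S): not NE [P1→C gives 7>5]
(C,P): not NE [P1→B gives 6>5; P2→Q gives 6>5]
(C,Q): NE
(C,R): not NE [P1→B gives 7>1; P2→Q gives 6>1]
(C,S): not NE [P2→Q gives 6>5]

NE set: (C,Q)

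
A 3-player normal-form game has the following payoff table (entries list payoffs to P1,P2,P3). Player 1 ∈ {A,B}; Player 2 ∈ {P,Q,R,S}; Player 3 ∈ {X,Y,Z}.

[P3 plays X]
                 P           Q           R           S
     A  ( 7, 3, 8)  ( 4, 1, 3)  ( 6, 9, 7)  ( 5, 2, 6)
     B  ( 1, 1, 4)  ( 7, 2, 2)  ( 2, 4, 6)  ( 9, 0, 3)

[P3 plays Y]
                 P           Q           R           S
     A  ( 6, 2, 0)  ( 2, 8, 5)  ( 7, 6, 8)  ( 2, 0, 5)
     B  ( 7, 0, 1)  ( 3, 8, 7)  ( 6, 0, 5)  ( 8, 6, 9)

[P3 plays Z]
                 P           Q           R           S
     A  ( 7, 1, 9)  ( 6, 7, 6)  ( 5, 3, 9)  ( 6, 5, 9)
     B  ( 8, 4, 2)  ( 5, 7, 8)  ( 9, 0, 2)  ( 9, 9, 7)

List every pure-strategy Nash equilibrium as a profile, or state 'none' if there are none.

NE set: (A,Q,Z)

(A,P,X): not NE [P2→R gives 9>3; P3→Z gives 9>8]
(A,P,Y): not NE [P1→B gives 7>6; P2→Q gives 8>2; P3→Z gives 9>0]
(A,P,Z): not NE [P1→B gives 8>7; P2→Q gives 7>1]
(A,Q,X): not NE [P1→B gives 7>4; P2→R gives 9>1; P3→Z gives 6>3]
(A,Q,Y): not NE [P1→B gives 3>2; P3→Z gives 6>5]
(A,Q,Z): NE
(A,R,X): not NE [P3→Z gives 9>7]
(A,R,Y): not NE [P2→Q gives 8>6; P3→Z gives 9>8]
(A,R,Z): not NE [P1→B gives 9>5; P2→Q gives 7>3]
(A,S,X): not NE [P1→B gives 9>5; P2→R gives 9>2; P3→Z gives 9>6]
(A,S,Y): not NE [P1→B gives 8>2; P2→Q gives 8>0; P3→Z gives 9>5]
(A,S,Z): not NE [P1→B gives 9>6; P2→Q gives 7>5]
(B,P,X): not NE [P1→A gives 7>1; P2→R gives 4>1]
(B,P,Y): not NE [P2→Q gives 8>0; P3→X gives 4>1]
(B,P,Z): not NE [P2→S gives 9>4; P3→X gives 4>2]
(B,Q,X): not NE [P2→R gives 4>2; P3→Z gives 8>2]
(B,Q,Y): not NE [P3→Z gives 8>7]
(B,Q,Z): not NE [P1→A gives 6>5; P2→S gives 9>7]
(B,R,X): not NE [P1→A gives 6>2]
(B,R,Y): not NE [P1→A gives 7>6; P2→Q gives 8>0; P3→X gives 6>5]
(B,R,Z): not NE [P2→S gives 9>0; P3→X gives 6>2]
(B,S,X): not NE [P2→R gives 4>0; P3→Y gives 9>3]
(B,S,Y): not NE [P2→Q gives 8>6]
(B,S,Z): not NE [P3→Y gives 9>7]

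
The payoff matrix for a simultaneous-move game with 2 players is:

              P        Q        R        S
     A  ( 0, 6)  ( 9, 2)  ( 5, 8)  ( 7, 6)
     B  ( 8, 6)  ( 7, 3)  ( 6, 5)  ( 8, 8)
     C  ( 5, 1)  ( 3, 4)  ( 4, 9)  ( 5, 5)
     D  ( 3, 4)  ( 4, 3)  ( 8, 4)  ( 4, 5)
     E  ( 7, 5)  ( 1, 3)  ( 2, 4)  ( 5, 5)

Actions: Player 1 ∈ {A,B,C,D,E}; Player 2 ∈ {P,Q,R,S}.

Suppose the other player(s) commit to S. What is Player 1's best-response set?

u_1(A vs S) = 7
u_1(B vs S) = 8
u_1(C vs S) = 5
u_1(D vs S) = 4
u_1(E vs S) = 5
max payoff 8 at {B}

P1 best: {B}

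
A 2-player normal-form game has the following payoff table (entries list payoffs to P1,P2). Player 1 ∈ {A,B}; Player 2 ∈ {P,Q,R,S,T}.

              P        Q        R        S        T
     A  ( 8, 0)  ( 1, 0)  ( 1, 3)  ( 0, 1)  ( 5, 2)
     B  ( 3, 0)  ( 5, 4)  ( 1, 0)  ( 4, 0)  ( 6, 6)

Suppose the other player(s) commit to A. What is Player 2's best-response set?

u_2(P vs A) = 0
u_2(Q vs A) = 0
u_2(R vs A) = 3
u_2(S vs A) = 1
u_2(T vs A) = 2
max payoff 3 at {R}

argmax u_2 = {R}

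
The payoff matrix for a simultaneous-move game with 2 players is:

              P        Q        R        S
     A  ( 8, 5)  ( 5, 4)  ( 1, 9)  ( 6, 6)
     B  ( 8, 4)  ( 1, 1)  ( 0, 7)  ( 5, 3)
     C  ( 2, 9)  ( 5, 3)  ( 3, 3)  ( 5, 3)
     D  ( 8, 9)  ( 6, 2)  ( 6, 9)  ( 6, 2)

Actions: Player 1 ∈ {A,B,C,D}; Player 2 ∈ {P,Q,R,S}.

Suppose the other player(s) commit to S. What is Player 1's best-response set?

P1 best: {A,D}

u_1(A vs S) = 6
u_1(B vs S) = 5
u_1(C vs S) = 5
u_1(D vs S) = 6
max payoff 6 at {A,D}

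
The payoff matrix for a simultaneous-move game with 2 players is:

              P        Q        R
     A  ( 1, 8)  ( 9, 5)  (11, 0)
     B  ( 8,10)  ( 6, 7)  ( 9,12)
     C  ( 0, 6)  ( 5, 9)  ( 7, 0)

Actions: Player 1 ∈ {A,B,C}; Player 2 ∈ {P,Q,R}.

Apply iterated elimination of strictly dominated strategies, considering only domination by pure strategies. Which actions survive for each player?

P1 drop C (A beats it: P:1>0 Q:9>5 R:11>7)
P2 drop Q (P beats it: A:8>5 B:10>7)
P1→{A,B} P2→{P,R}

IESDS → P1:{A,B} P2:{P,R}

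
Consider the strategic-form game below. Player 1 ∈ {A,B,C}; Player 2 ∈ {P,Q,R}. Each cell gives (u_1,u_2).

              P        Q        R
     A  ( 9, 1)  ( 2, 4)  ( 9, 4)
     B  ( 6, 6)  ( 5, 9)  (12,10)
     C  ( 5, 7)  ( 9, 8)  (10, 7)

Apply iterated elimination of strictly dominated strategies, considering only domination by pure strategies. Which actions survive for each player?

IESDS → P1:{B,C} P2:{Q,R}

P2 drop P (Q beats it: A:4>1 B:9>6 C:8>7)
P1 drop A (B beats it: Q:5>2 R:12>9)
P1→{B,C} P2→{Q,R}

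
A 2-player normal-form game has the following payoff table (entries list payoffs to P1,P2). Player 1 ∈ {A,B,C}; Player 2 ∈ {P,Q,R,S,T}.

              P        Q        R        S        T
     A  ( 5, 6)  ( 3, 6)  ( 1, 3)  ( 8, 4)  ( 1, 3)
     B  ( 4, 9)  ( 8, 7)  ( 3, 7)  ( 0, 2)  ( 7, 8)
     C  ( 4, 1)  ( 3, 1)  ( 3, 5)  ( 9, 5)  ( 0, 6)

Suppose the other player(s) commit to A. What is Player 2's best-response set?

argmax u_2 = {P,Q}

u_2(P vs A) = 6
u_2(Q vs A) = 6
u_2(R vs A) = 3
u_2(S vs A) = 4
u_2(T vs A) = 3
max payoff 6 at {P,Q}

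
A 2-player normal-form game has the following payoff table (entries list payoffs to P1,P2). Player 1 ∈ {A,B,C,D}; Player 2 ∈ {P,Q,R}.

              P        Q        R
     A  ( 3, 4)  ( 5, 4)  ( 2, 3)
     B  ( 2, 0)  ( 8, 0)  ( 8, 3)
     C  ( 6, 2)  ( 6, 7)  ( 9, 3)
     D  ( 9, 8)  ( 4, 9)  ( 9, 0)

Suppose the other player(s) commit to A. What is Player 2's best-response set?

argmax u_2 = {P,Q}

u_2(P vs A) = 4
u_2(Q vs A) = 4
u_2(R vs A) = 3
max payoff 4 at {P,Q}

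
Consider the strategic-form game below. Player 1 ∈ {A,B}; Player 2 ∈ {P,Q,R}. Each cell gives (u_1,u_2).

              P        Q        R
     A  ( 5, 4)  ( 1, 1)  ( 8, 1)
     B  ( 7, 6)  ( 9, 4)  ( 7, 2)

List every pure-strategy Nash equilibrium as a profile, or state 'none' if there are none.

(A,P): not NE [P1→B gives 7>5]
(A,Q): not NE [P1→B gives 9>1; P2→P gives 4>1]
(A,R): not NE [P2→P gives 4>1]
(B,P): NE
(B,Q): not NE [P2→P gives 6>4]
(B,R): not NE [P1→A gives 8>7; P2→P gives 6>2]

PSNE = {(B,P)}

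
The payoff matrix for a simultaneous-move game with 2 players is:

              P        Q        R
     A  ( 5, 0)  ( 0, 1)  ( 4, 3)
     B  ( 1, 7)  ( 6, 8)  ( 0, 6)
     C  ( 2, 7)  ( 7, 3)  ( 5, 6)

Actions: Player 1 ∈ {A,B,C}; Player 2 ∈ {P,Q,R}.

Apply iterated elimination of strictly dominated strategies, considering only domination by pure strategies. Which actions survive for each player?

Remaining: P1:{A,C} P2:{P,R}

P1 drop B (C beats it: P:2>1 Q:7>6 R:5>0)
P2 drop Q (R beats it: A:3>1 C:6>3)
P1→{A,C} P2→{P,R}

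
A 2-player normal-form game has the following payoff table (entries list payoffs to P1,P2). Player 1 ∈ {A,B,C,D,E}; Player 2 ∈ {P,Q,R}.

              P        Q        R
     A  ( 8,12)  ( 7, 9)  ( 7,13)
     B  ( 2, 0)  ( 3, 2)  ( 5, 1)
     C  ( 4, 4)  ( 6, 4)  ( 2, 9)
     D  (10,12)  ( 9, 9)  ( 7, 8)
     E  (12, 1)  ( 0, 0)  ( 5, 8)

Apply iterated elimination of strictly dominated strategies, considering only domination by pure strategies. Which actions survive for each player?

P1 drop B (A beats it: P:8>2 Q:7>3 R:7>5)
P1 drop C (A beats it: P:8>4 Q:7>6 R:7>2)
P2 drop Q (P beats it: A:12>9 D:12>9 E:1>0)
P1→{A,D,E} P2→{P,R}

Remaining: P1:{A,D,E} P2:{P,R}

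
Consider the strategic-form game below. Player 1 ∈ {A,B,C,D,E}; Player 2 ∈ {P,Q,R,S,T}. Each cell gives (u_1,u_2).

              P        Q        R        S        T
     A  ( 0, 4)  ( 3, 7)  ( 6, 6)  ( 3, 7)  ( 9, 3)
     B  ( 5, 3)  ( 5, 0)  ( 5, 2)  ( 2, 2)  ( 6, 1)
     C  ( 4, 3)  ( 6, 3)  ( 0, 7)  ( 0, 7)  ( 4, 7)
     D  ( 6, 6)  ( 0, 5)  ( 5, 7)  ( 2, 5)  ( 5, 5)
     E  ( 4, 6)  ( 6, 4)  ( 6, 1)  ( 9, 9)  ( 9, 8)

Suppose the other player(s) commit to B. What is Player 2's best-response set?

u_2(P vs B) = 3
u_2(Q vs B) = 0
u_2(R vs B) = 2
u_2(S vs B) = 2
u_2(T vs B) = 1
max payoff 3 at {P}

P2 best: {P}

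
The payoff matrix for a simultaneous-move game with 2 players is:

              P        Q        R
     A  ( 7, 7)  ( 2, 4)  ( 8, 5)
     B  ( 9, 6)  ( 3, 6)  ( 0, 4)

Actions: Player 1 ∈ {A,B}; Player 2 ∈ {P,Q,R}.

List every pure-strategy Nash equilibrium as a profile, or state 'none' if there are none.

(A,P): not NE [P1→B gives 9>7]
(A,Q): not NE [P1→B gives 3>2; P2→P gives 7>4]
(A,R): not NE [P2→P gives 7>5]
(B,P): NE
(B,Q): NE
(B,R): not NE [P1→A gives 8>0; P2→Q gives 6>4]

NE set: (B,P), (B,Q)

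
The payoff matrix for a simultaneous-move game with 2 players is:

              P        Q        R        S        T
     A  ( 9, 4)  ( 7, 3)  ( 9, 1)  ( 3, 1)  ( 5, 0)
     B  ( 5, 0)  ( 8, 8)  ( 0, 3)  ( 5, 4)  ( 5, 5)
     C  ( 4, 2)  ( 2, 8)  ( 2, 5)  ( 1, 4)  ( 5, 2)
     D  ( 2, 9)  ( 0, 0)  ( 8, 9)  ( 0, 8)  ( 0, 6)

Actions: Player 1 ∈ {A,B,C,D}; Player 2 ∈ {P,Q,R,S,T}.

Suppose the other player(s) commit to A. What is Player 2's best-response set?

P2 best: {P}

u_2(P vs A) = 4
u_2(Q vs A) = 3
u_2(R vs A) = 1
u_2(S vs A) = 1
u_2(T vs A) = 0
max payoff 4 at {P}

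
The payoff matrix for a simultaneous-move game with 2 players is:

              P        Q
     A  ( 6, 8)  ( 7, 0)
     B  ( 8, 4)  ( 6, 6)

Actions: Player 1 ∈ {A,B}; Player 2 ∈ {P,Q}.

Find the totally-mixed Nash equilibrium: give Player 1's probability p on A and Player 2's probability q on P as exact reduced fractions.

P1 indiff ⇒ q·6+(1-q)·7 = q·8+(1-q)·6 ⇒ q(-2) = (1-q)(-1) ⇒ q = 1/3
P2 indiff ⇒ p·8+(1-p)·4 = p·0+(1-p)·6 ⇒ p(8) = (1-p)(2) ⇒ p = 1/5

p=1/5, q=1/3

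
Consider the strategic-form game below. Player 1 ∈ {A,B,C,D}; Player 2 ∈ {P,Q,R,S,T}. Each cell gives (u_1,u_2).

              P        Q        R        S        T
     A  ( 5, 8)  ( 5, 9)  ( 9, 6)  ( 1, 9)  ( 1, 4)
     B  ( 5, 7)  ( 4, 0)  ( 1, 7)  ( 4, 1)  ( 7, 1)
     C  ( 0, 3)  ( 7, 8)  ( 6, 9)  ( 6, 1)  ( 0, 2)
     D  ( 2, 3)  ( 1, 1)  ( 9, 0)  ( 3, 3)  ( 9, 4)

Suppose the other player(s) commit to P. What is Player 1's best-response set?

P1 best: {A,B}

u_1(A vs P) = 5
u_1(B vs P) = 5
u_1(C vs P) = 0
u_1(D vs P) = 2
max payoff 5 at {A,B}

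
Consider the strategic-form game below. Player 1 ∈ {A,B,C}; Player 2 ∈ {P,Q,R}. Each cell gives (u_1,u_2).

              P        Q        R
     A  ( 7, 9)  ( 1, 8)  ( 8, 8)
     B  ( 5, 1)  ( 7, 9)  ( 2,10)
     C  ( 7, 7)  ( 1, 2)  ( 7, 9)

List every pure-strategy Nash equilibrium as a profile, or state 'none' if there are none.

NE set: (A,P)

(A,P): NE
(A,Q): not NE [P1→B gives 7>1; P2→P gives 9>8]
(A,R): not NE [P2→P gives 9>8]
(B,P): not NE [P1→C gives 7>5; P2→R gives 10>1]
(B,Q): not NE [P2→R gives 10>9]
(B,R): not NE [P1→A gives 8>2]
(C,P): not NE [P2→R gives 9>7]
(C,Q): not NE [P1→B gives 7>1; P2→R gives 9>2]
(C,R): not NE [P1→A gives 8>7]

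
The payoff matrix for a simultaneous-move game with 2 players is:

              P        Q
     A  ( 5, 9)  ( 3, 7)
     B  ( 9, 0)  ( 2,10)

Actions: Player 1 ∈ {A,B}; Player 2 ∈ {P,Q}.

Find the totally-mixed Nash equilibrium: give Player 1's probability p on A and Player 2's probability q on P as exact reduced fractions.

P1 indiff ⇒ q·5+(1-q)·3 = q·9+(1-q)·2 ⇒ q(-4) = (1-q)(-1) ⇒ q = 1/5
P2 indiff ⇒ p·9+(1-p)·0 = p·7+(1-p)·10 ⇒ p(2) = (1-p)(10) ⇒ p = 5/6

p=5/6, q=1/5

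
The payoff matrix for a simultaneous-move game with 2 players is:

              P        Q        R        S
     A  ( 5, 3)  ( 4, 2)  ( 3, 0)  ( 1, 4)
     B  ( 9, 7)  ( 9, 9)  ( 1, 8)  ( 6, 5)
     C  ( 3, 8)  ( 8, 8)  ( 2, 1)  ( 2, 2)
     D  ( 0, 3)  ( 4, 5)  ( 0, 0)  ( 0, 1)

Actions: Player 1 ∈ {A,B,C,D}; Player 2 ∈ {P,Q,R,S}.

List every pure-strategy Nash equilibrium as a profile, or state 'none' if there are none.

PSNE = {(B,Q)}

(A,P): not NE [P1→B gives 9>5; P2→S gives 4>3]
(A,Q): not NE [P1→B gives 9>4; P2→S gives 4>2]
(A,R): not NE [P2→S gives 4>0]
(A,S): not NE [P1→B gives 6>1]
(B,P): not NE [P2→Q gives 9>7]
(B,Q): NE
(B,R): not NE [P1→A gives 3>1; P2→Q gives 9>8]
(B,S): not NE [P2→Q gives 9>5]
(C,P): not NE [P1→B gives 9>3]
(C,Q): not NE [P1→B gives 9>8]
(C,R): not NE [P1→A gives 3>2; P2→Q gives 8>1]
(C,S): not NE [P1→B gives 6>2; P2→Q gives 8>2]
(D,P): not NE [P1→B gives 9>0; P2→Q gives 5>3]
(D,Q): not NE [P1→B gives 9>4]
(D,R): not NE [P1→A gives 3>0; P2→Q gives 5>0]
(D,S): not NE [P1→B gives 6>0; P2→Q gives 5>1]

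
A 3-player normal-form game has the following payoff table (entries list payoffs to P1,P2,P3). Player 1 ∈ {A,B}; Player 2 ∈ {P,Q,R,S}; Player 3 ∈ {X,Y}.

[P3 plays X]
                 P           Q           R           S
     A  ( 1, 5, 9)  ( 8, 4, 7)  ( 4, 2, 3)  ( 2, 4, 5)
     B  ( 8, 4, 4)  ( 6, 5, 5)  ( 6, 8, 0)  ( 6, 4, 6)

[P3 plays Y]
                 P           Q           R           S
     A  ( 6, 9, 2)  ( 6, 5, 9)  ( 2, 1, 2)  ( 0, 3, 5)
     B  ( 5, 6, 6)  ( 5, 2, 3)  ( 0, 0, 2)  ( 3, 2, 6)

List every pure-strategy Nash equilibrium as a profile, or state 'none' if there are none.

PSNE: ∅

(A,P,X): not NE [P1→B gives 8>1]
(A,P,Y): not NE [P3→X gives 9>2]
(A,Q,X): not NE [P2→P gives 5>4; P3→Y gives 9>7]
(A,Q,Y): not NE [P2→P gives 9>5]
(A,R,X): not NE [P1→B gives 6>4; P2→P gives 5>2]
(A,R,Y): not NE [P2→P gives 9>1; P3→X gives 3>2]
(A,S,X): not NE [P1→B gives 6>2; P2→P gives 5>4]
(A,S,Y): not NE [P1→B gives 3>0; P2→P gives 9>3]
(B,P,X): not NE [P2→R gives 8>4; P3→Y gives 6>4]
(B,P,Y): not NE [P1→A gives 6>5]
(B,Q,X): not NE [P1→A gives 8>6; P2→R gives 8>5]
(B,Q,Y): not NE [P1→A gives 6>5; P2→P gives 6>2; P3→X gives 5>3]
(B,R,X): not NE [P3→Y gives 2>0]
(B,R,Y): not NE [P1→A gives 2>0; P2→P gives 6>0]
(B,S,X): not NE [P2→R gives 8>4]
(B,S,Y): not NE [P2→P gives 6>2]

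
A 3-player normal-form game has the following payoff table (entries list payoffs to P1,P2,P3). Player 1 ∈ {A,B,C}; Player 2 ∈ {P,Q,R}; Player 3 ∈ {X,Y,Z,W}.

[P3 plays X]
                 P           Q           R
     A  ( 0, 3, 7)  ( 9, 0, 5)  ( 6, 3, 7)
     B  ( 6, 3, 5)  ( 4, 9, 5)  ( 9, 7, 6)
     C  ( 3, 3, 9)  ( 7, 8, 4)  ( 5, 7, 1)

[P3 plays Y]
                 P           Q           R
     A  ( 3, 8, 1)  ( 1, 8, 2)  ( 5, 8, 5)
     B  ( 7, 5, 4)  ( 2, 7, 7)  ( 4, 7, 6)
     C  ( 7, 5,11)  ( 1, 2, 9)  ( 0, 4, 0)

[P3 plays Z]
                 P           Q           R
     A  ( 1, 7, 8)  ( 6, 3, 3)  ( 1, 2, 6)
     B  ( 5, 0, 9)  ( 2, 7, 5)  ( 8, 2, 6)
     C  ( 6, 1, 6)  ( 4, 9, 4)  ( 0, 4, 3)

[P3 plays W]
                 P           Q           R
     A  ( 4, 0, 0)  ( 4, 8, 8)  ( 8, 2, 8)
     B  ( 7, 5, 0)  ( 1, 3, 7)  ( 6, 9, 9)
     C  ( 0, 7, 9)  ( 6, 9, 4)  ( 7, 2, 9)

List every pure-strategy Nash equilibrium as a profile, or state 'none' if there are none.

PSNE = {(B,Q,Y), (C,P,Y)}

(A,P,X): not NE [P1→B gives 6>0; P3→Z gives 8>7]
(A,P,Y): not NE [P1→C gives 7>3; P3→Z gives 8>1]
(A,P,Z): not NE [P1→C gives 6>1]
(A,P,W): not NE [P1→B gives 7>4; P2→Q gives 8>0; P3→Z gives 8>0]
(A,Q,X): not NE [P2→R gives 3>0; P3→W gives 8>5]
(A,Q,Y): not NE [P1→B gives 2>1; P3→W gives 8>2]
(A,Q,Z): not NE [P2→P gives 7>3; P3→W gives 8>3]
(A,Q,W): not NE [P1→C gives 6>4]
(A,R,X): not NE [P1→B gives 9>6; P3→W gives 8>7]
(A,R,Y): not NE [P3→W gives 8>5]
(A,R,Z): not NE [P1→B gives 8>1; P2→P gives 7>2; P3→W gives 8>6]
(A,R,W): not NE [P2→Q gives 8>2]
(B,P,X): not NE [P2→Q gives 9>3; P3→Z gives 9>5]
(B,P,Y): not NE [P2→R gives 7>5; P3→Z gives 9>4]
(B,P,Z): not NE [P1→C gives 6>5; P2→Q gives 7>0]
(B,P,W): not NE [P2→R gives 9>5; P3→Z gives 9>0]
(B,Q,X): not NE [P1→A gives 9>4; P3→W gives 7>5]
(B,Q,Y): NE
(B,Q,Z): not NE [P1→A gives 6>2; P3→W gives 7>5]
(B,Q,W): not NE [P1→C gives 6>1; P2→R gives 9>3]
(B,R,X): not NE [P2→Q gives 9>7; P3→W gives 9>6]
(B,R,Y): not NE [P1→A gives 5>4; P3→W gives 9>6]
(B,R,Z): not NE [P2→Q gives 7>2; P3→W gives 9>6]
(B,R,W): not NE [P1→A gives 8>6]
(C,P,X): not NE [P1→B gives 6>3; P2→Q gives 8>3; P3→Y gives 11>9]
(C,P,Y): NE
(C,P,Z): not NE [P2→Q gives 9>1; P3→Y gives 11>6]
(C,P,W): not NE [P1→B gives 7>0; P2→Q gives 9>7; P3→Y gives 11>9]
(C,Q,X): not NE [P1→A gives 9>7; P3→Y gives 9>4]
(C,Q,Y): not NE [P1→B gives 2>1; P2→P gives 5>2]
(C,Q,Z): not NE [P1→A gives 6>4; P3→Y gives 9>4]
(C,Q,W): not NE [P3→Y gives 9>4]
(C,R,X): not NE [P1→B gives 9>5; P2→Q gives 8>7; P3→W gives 9>1]
(C,R,Y): not NE [P1→A gives 5>0; P2→P gives 5>4; P3→W gives 9>0]
(C,R,Z): not NE [P1→B gives 8>0; P2→Q gives 9>4; P3→W gives 9>3]
(C,R,W): not NE [P1→A gives 8>7; P2→Q gives 9>2]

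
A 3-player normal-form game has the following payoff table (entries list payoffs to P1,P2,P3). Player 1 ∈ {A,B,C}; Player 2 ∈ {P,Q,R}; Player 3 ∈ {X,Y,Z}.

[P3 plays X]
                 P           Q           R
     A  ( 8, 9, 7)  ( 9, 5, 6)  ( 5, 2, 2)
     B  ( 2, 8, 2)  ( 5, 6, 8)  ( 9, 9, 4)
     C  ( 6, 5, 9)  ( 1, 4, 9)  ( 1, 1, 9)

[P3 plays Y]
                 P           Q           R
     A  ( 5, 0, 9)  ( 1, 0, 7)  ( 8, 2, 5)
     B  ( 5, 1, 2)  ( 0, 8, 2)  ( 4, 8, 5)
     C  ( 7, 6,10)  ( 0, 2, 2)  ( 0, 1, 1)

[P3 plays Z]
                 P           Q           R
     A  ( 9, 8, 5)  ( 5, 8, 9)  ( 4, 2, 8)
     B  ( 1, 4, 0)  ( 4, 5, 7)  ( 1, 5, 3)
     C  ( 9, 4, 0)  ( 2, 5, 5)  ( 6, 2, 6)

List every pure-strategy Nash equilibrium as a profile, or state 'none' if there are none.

NE set: (A,Q,Z), (C,P,Y)

(A,P,X): not NE [P3→Y gives 9>7]
(A,P,Y): not NE [P1→C gives 7>5; P2→R gives 2>0]
(A,P,Z): not NE [P3→Y gives 9>5]
(A,Q,X): not NE [P2→P gives 9>5; P3→Z gives 9>6]
(A,Q,Y): not NE [P2→R gives 2>0; P3→Z gives 9>7]
(A,Q,Z): NE
(A,R,X): not NE [P1→B gives 9>5; P2→P gives 9>2; P3→Z gives 8>2]
(A,R,Y): not NE [P3→Z gives 8>5]
(A,R,Z): not NE [P1→C gives 6>4; P2→Q gives 8>2]
(B,P,X): not NE [P1→A gives 8>2; P2→R gives 9>8]
(B,P,Y): not NE [P1→C gives 7>5; P2→R gives 8>1]
(B,P,Z): not NE [P1→C gives 9>1; P2→R gives 5>4; P3→Y gives 2>0]
(B,Q,X): not NE [P1→A gives 9>5; P2→R gives 9>6]
(B,Q,Y): not NE [P1→A gives 1>0; P3→X gives 8>2]
(B,Q,Z): not NE [P1→A gives 5>4; P3→X gives 8>7]
(B,R,X): not NE [P3→Y gives 5>4]
(B,R,Y): not NE [P1→A gives 8>4]
(B,R,Z): not NE [P1→C gives 6>1; P3→Y gives 5>3]
(C,P,X): not NE [P1→A gives 8>6; P3→Y gives 10>9]
(C,P,Y): NE
(C,P,Z): not NE [P2→Q gives 5>4; P3→Y gives 10>0]
(C,Q,X): not NE [P1→A gives 9>1; P2→P gives 5>4]
(C,Q,Y): not NE [P1→A gives 1>0; P2→P gives 6>2; P3→X gives 9>2]
(C,Q,Z): not NE [P1→A gives 5>2; P3→X gives 9>5]
(C,R,X): not NE [P1→B gives 9>1; P2→P gives 5>1]
(C,R,Y): not NE [P1→A gives 8>0; P2→P gives 6>1; P3→X gives 9>1]
(C,R,Z): not NE [P2→Q gives 5>2; P3→X gives 9>6]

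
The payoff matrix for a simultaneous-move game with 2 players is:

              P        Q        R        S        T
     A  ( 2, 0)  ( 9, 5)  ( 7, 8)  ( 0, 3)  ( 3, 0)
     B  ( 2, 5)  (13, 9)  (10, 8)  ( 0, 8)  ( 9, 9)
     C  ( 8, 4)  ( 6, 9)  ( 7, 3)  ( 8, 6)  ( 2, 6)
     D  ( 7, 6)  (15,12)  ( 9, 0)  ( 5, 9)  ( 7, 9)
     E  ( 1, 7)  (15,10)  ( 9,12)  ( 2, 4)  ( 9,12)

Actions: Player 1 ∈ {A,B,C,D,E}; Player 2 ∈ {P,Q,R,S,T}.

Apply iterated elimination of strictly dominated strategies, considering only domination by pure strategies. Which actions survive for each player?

Remaining: P1:{B,D,E} P2:{Q,R,T}

P1 drop A (D beats it: P:7>2 Q:15>9 R:9>7 S:5>0 T:7>3)
P2 drop P (Q beats it: B:9>5 C:9>4 D:12>6 E:10>7)
P2 drop S (Q beats it: B:9>8 C:9>6 D:12>9 E:10>4)
P1 drop C (B beats it: Q:13>6 R:10>7 T:9>2)
P1→{B,D,E} P2→{Q,R,T}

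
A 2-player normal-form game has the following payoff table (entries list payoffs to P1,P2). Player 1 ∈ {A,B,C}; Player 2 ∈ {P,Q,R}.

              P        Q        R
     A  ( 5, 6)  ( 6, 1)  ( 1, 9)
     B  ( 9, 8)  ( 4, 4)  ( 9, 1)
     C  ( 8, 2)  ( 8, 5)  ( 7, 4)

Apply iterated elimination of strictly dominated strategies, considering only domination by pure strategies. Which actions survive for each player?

Survivors P1:{B,C} P2:{P,Q}

P1 drop A (C beats it: P:8>5 Q:8>6 R:7>1)
P2 drop R (Q beats it: B:4>1 C:5>4)
P1→{B,C} P2→{P,Q}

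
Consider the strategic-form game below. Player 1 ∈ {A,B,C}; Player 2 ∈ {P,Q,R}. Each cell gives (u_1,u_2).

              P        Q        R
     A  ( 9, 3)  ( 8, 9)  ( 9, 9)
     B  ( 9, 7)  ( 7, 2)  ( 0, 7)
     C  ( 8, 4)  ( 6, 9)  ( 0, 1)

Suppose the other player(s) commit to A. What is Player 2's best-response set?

u_2(P vs A) = 3
u_2(Q vs A) = 9
u_2(R vs A) = 9
max payoff 9 at {Q,R}

argmax u_2 = {Q,R}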